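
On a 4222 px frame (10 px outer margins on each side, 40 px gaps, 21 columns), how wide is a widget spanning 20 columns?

Inside the margins: 4222 − 20 = 4202 px.
Subtracting 20 gaps of 40 leaves 3402 for 21 columns, so c = 162 px.
Span of 20: 20·162 + 19·40 = 3240 + 760 = 4000 px.

4000 px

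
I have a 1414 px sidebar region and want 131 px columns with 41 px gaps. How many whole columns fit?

Each extra column adds 131 + 41 = 172 px.
(1414 + 41) / 172 = 8.46, so 8 columns fit.

8 columns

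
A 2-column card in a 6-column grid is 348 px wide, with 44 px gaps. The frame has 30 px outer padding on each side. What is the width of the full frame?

1192 px

2 columns + 1 gap: 2c + 1·44 = 348.
2c = 348 − 44 = 304, so c = 152 px.
Total width: 2·30 + 6·152 + 5·44 = 1192 px.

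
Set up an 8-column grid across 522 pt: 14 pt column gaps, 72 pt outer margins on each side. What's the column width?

Subtract both margins: 522 − 2·72 = 378 pt.
8 columns + 7 column gaps: 8c + 7·14 = 378.
8c = 378 − 98 = 280, so c = 35 pt.

35 pt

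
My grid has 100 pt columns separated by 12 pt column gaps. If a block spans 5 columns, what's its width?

5-column span = 5·100 + 4·12 = 548 pt.

548 pt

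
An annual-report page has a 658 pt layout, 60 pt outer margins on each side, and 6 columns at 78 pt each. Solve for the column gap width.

14 pt

Content width = 658 − 2·60 = 538 pt.
6·78 + 5g = 538 → 5g = 70 → g = 14 pt.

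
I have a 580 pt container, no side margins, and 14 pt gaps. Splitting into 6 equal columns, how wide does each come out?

85 pt

6 columns + 5 gaps: 6c + 5·14 = 580.
6c = 580 − 70 = 510, so c = 85 pt.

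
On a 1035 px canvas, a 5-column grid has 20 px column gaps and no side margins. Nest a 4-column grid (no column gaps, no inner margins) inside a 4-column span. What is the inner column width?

1035 − 4·20 = 955; ÷5 gives c = 191 px.
4-column span = 4·191 + 3·20 = 824 px.
With no column gaps, each column is 824/4 = 206 px.

206 px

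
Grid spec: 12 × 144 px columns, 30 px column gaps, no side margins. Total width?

Total width: 12·144 + 11·30 = 2058 px.

2058 px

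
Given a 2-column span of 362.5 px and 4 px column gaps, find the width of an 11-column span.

2c + 1·4 = 362.5 → 2c = 358.5 → c = 179.25 px.
11 columns plus 10 column gaps: 1971.75 + 40 = 2011.75 px.

2011.75 px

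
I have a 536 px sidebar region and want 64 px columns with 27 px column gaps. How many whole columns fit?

6 columns

k columns need k·64 + (k−1)·27 = k·91 − 27.
k·91 − 27 ≤ 536 → k ≤ 563 / 91 ≈ 6.19, so k = 6.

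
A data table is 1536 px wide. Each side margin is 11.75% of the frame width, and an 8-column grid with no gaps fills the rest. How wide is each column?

146.88 px

Margins: 11.75% × 1536 = 180.48 px each, so content = 1536 − 360.96 = 1175.04 px.
8c = 1175.04 → c = 146.88 px.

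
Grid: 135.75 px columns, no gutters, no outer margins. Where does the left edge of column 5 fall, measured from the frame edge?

Before column 5: 4 columns + 4 gutters.
Offset = 4·(135.75 + 0) = 4·135.75 = 543 px.

543 px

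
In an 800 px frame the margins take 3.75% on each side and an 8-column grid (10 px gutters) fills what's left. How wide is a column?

83.75 px

Each margin = 3.75% of 800 = 30 px; content = 800 − 2·30 = 740 px.
740 − 7·10 = 670; ÷8 gives c = 83.75 px.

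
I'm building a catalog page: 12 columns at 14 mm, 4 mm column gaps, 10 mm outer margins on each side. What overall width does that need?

Layout = 2·10 + 12·14 + 11·4 = 20 + 168 + 44 = 232 mm.

232 mm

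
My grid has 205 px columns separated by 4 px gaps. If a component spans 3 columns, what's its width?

623 px

3 columns plus 2 gaps: 615 + 8 = 623 px.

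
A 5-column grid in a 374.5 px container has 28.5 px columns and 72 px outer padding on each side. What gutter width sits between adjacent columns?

Subtract both margins: 374.5 − 2·72 = 230.5 px.
5 columns take 5·28.5 = 142.5 px; remaining 88 splits into 4 gutters.
g = 88 / 4 = 22 px.

22 px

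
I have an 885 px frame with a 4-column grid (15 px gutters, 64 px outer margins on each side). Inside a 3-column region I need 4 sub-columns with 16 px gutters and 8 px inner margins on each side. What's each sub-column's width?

Outer content = 885 − 2·64 = 757 px.
4c + 3·15 = 757 → 4c = 712 → c = 178 px.
Span of 3: 3·178 + 2·15 = 534 + 30 = 564 px.
Inner content = 564 − 2·8 = 548 px.
Subtracting 3 gutters of 16 leaves 500 for 4 columns, so d = 125 px.

125 px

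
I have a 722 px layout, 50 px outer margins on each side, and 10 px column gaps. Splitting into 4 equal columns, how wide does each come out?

Inside the margins: 722 − 100 = 622 px.
622 − 3·10 = 592; ÷4 gives c = 148 px.

148 px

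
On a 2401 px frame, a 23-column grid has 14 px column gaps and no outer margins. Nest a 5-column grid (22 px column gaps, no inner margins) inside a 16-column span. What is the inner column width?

315.6 px

Subtracting 22 column gaps of 14 leaves 2093 for 23 columns, so c = 91 px.
16-column span = 16·91 + 15·14 = 1666 px.
5d + 4·22 = 1666 → 5d = 1578 → d = 315.6 px.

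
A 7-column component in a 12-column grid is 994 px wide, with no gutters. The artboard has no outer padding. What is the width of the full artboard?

1704 px

With no gutters, each column is 994/7 = 142 px.
Artboard = 12·142 = 1704 = 1704 px.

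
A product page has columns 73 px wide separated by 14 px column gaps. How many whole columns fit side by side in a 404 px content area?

Each extra column adds 73 + 14 = 87 px.
(404 + 14) / 87 = 4.80, so 4 columns fit.

4 columns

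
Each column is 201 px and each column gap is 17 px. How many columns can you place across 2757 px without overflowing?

12 columns

12 columns: 12·201 + 11·17 = 2599 px ≤ 2757.
13 columns: 2817 px > 2757. So 12.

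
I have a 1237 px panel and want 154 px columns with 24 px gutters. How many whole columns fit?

7 columns

7 columns: 7·154 + 6·24 = 1222 px ≤ 1237.
8 columns: 1400 px > 1237. So 7.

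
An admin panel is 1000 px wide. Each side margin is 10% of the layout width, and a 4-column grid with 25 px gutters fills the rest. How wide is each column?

Margins: 10% × 1000 = 100 px each, so content = 1000 − 200 = 800 px.
800 − 3·25 = 725; ÷4 gives c = 181.25 px.

181.25 px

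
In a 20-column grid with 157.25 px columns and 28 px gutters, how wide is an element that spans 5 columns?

898.25 px

Span of 5: 5·157.25 + 4·28 = 786.25 + 112 = 898.25 px.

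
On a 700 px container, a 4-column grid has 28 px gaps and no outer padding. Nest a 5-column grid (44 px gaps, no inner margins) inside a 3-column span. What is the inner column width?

4c + 3·28 = 700 → 4c = 616 → c = 154 px.
3 columns plus 2 gaps: 462 + 56 = 518 px.
5d + 4·44 = 518 → 5d = 342 → d = 68.4 px.

68.4 px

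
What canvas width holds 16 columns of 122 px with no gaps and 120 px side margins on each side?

Total width: 2·120 + 16·122 = 2192 px.

2192 px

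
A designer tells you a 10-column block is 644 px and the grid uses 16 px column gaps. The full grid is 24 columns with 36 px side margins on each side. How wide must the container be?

10 columns + 9 column gaps: 10c + 9·16 = 644.
10c = 644 − 144 = 500, so c = 50 px.
Adding margins, columns and gutters: 72 + 1200 + 368 = 1640 px.

1640 px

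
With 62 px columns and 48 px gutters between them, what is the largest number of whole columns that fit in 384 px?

3 columns

3 columns: 3·62 + 2·48 = 282 px ≤ 384.
4 columns: 392 px > 384. So 3.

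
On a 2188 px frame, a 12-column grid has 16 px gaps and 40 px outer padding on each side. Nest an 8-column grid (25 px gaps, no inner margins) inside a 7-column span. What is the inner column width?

131 px

Outer content = 2188 − 2·40 = 2108 px.
12 columns + 11 gaps: 12c + 11·16 = 2108.
12c = 2108 − 176 = 1932, so c = 161 px.
7-column span = 7·161 + 6·16 = 1223 px.
1223 − 7·25 = 1048; ÷8 gives d = 131 px.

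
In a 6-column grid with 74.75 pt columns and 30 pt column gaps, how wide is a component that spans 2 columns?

2 columns plus 1 column gap: 149.5 + 30 = 179.5 pt.

179.5 pt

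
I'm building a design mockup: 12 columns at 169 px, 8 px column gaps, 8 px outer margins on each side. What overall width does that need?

Layout = 2·8 + 12·169 + 11·8 = 16 + 2028 + 88 = 2132 px.

2132 px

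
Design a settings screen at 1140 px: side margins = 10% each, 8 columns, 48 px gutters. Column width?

72 px

1140 × (1 − 2·10%) = 1140 × 80% = 912 px for the columns.
8c + 7·48 = 912 → 8c = 576 → c = 72 px.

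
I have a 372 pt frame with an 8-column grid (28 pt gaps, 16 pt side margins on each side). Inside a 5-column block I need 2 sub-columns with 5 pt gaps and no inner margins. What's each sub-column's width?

Take off 32 pt of margins, leaving 340 pt.
8c + 7·28 = 340 → 8c = 144 → c = 18 pt.
5 columns plus 4 gaps: 90 + 112 = 202 pt.
202 − 1·5 = 197; ÷2 gives d = 98.5 pt.

98.5 pt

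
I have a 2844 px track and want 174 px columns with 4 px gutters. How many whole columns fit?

Each extra column adds 174 + 4 = 178 px.
(2844 + 4) / 178 = 16.00, so 16 columns fit.

16 columns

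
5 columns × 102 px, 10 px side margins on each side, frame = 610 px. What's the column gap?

20 px

Inside the margins: 610 − 20 = 590 px.
5 columns take 5·102 = 510 px; remaining 80 splits into 4 column gaps.
g = 80 / 4 = 20 px.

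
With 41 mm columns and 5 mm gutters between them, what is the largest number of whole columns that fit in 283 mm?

6 columns

6 columns: 6·41 + 5·5 = 271 mm ≤ 283.
7 columns: 317 mm > 283. So 6.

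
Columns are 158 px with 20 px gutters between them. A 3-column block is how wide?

Span of 3: 3·158 + 2·20 = 474 + 40 = 514 px.

514 px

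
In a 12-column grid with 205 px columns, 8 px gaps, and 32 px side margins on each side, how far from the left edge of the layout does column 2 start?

245 px

Before column 2: the margin + 1 column + 1 gap.
Offset = 32 + 1·(205 + 8) = 32 + 213 = 245 px.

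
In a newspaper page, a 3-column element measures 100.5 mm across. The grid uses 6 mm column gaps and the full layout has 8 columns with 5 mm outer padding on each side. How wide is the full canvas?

288 mm

100.5 − 2·6 = 88.5; ÷3 gives c = 29.5 mm.
Adding margins, columns and gutters: 10 + 236 + 42 = 288 mm.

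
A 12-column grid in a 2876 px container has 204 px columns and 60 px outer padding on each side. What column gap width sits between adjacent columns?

Subtract both margins: 2876 − 2·60 = 2756 px.
12·204 + 11g = 2756 → 11g = 308 → g = 28 px.

28 px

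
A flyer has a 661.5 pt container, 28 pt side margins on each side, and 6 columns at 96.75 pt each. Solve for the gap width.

5 pt

Take off 56 pt of margins, leaving 605.5 pt.
6·96.75 + 5g = 605.5 → 5g = 25 → g = 5 pt.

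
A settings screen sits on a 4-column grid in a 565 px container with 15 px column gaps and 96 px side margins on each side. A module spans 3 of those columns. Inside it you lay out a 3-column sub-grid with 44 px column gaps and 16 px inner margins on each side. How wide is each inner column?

52 px

Subtract both margins: 565 − 2·96 = 373 px.
4 columns + 3 column gaps: 4c + 3·15 = 373.
4c = 373 − 45 = 328, so c = 82 px.
Span of 3: 3·82 + 2·15 = 246 + 30 = 276 px.
Inner content = 276 − 2·16 = 244 px.
Subtracting 2 column gaps of 44 leaves 156 for 3 columns, so d = 52 px.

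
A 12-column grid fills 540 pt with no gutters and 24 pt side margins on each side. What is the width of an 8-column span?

328 pt

Content width = 540 − 2·24 = 492 pt.
With no gutters, each column is 492/12 = 41 pt.
With no gutters, 8 columns span 8·41 = 328 pt.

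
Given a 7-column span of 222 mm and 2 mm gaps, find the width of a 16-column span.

222 − 6·2 = 210; ÷7 gives c = 30 mm.
16-column span = 16·30 + 15·2 = 510 mm.

510 mm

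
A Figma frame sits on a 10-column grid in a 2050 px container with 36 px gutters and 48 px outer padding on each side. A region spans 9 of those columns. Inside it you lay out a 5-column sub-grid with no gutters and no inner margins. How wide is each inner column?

351 px

Inside the margins: 2050 − 96 = 1954 px.
10 columns + 9 gutters: 10c + 9·36 = 1954.
10c = 1954 − 324 = 1630, so c = 163 px.
9-column span = 9·163 + 8·36 = 1755 px.
5d = 1755 → d = 351 px.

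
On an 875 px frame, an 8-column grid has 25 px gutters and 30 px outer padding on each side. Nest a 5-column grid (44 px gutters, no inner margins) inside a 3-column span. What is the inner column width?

22.8 px

Inside the margins: 875 − 60 = 815 px.
8c + 7·25 = 815 → 8c = 640 → c = 80 px.
Span of 3: 3·80 + 2·25 = 240 + 50 = 290 px.
5 columns + 4 gutters: 5d + 4·44 = 290.
5d = 290 − 176 = 114, so d = 22.8 px.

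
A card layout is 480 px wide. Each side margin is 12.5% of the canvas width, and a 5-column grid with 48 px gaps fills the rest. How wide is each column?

33.6 px

Margins: 12.5% × 480 = 60 px each, so content = 480 − 120 = 360 px.
5 columns + 4 gaps: 5c + 4·48 = 360.
5c = 360 − 192 = 168, so c = 33.6 px.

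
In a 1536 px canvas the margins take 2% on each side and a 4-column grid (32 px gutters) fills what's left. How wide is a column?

344.64 px

1536 × (1 − 2·2%) = 1536 × 96% = 1474.56 px for the columns.
Subtracting 3 gutters of 32 leaves 1378.56 for 4 columns, so c = 344.64 px.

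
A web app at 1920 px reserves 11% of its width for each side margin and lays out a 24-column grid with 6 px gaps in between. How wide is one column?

1920 × (1 − 2·11%) = 1920 × 78% = 1497.6 px for the columns.
1497.6 − 23·6 = 1359.6; ÷24 gives c = 56.65 px.

56.65 px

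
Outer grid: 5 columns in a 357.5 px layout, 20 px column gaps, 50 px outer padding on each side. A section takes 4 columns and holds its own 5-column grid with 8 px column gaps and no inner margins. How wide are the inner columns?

Outer content = 357.5 − 2·50 = 257.5 px.
5 columns + 4 column gaps: 5c + 4·20 = 257.5.
5c = 257.5 − 80 = 177.5, so c = 35.5 px.
4-column span = 4·35.5 + 3·20 = 202 px.
5 columns + 4 column gaps: 5d + 4·8 = 202.
5d = 202 − 32 = 170, so d = 34 px.

34 px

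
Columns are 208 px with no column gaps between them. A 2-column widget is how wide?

416 px

2-column span = 2·208 = 416 px.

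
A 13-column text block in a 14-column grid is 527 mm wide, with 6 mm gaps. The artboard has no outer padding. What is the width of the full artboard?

Subtracting 12 gaps of 6 leaves 455 for 13 columns, so c = 35 mm.
Summing: 490 + 78 = 568 mm.

568 mm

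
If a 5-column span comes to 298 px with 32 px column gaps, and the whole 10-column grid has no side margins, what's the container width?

628 px

5c + 4·32 = 298 → 5c = 170 → c = 34 px.
Summing: 340 + 288 = 628 px.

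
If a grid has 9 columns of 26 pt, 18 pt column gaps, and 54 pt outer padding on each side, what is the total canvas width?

486 pt

Canvas = 2·54 + 9·26 + 8·18 = 108 + 234 + 144 = 486 pt.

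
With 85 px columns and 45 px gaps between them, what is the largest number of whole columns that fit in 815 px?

6 columns

k columns need k·85 + (k−1)·45 = k·130 − 45.
k·130 − 45 ≤ 815 → k ≤ 860 / 130 ≈ 6.62, so k = 6.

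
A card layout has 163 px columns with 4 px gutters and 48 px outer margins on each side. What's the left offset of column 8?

Each column+gutter stride is 167 px; 7 of them past the 48 px margin is 48 + 1169 = 1217 px.

1217 px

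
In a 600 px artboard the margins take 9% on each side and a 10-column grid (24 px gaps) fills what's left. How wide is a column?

600 × (1 − 2·9%) = 600 × 82% = 492 px for the columns.
10 columns + 9 gaps: 10c + 9·24 = 492.
10c = 492 − 216 = 276, so c = 27.6 px.

27.6 px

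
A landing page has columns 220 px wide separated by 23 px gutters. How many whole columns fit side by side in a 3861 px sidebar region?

15 columns

Each extra column adds 220 + 23 = 243 px.
(3861 + 23) / 243 = 15.98, so 15 columns fit.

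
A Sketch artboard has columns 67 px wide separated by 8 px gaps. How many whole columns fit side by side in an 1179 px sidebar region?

15 columns

k columns need k·67 + (k−1)·8 = k·75 − 8.
k·75 − 8 ≤ 1179 → k ≤ 1187 / 75 ≈ 15.83, so k = 15.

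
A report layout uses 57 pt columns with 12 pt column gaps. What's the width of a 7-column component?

Span of 7: 7·57 + 6·12 = 399 + 72 = 471 pt.

471 pt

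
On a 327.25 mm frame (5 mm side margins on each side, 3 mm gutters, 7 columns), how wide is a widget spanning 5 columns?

Content width = 327.25 − 2·5 = 317.25 mm.
7c + 6·3 = 317.25 → 7c = 299.25 → c = 42.75 mm.
5 columns plus 4 gutters: 213.75 + 12 = 225.75 mm.

225.75 mm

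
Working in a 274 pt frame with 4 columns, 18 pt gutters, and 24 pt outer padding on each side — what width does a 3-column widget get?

Take off 48 pt of margins, leaving 226 pt.
4 columns + 3 gutters: 4c + 3·18 = 226.
4c = 226 − 54 = 172, so c = 43 pt.
3 columns plus 2 gutters: 129 + 36 = 165 pt.

165 pt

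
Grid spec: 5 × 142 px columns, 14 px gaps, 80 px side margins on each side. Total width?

Total width: 2·80 + 5·142 + 4·14 = 926 px.

926 px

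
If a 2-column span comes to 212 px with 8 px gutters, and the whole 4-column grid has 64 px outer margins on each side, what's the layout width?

2c + 1·8 = 212 → 2c = 204 → c = 102 px.
Total width: 2·64 + 4·102 + 3·8 = 560 px.

560 px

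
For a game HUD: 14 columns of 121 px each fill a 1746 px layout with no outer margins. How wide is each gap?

4 px

14·121 + 13g = 1746 → 13g = 52 → g = 4 px.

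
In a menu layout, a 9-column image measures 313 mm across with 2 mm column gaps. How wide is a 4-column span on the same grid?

9c + 8·2 = 313 → 9c = 297 → c = 33 mm.
Span of 4: 4·33 + 3·2 = 132 + 6 = 138 mm.

138 mm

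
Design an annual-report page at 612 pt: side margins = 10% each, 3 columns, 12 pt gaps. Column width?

612 × (1 − 2·10%) = 612 × 80% = 489.6 pt for the columns.
3c + 2·12 = 489.6 → 3c = 465.6 → c = 155.2 pt.

155.2 pt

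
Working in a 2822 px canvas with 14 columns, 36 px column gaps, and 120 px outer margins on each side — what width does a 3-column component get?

525 px

Content width = 2822 − 2·120 = 2582 px.
Subtracting 13 column gaps of 36 leaves 2114 for 14 columns, so c = 151 px.
3 columns plus 2 column gaps: 453 + 72 = 525 px.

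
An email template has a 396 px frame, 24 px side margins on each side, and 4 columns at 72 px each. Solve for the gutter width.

Inside the margins: 396 − 48 = 348 px.
4·72 + 3g = 348 → 3g = 60 → g = 20 px.

20 px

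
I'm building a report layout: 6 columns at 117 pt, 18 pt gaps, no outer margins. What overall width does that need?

792 pt

Total width: 6·117 + 5·18 = 792 pt.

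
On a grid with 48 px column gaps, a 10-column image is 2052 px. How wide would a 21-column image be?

10 columns + 9 column gaps: 10c + 9·48 = 2052.
10c = 2052 − 432 = 1620, so c = 162 px.
Span of 21: 21·162 + 20·48 = 3402 + 960 = 4362 px.

4362 px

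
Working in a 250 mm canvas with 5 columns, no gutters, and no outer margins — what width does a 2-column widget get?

100 mm

250 / 5 = 50 mm per column.
2-column span = 2·50 = 100 mm.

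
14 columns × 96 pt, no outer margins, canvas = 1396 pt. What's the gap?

4 pt

Columns use 1344 pt, leaving 52 pt across 13 gaps = 4 pt each.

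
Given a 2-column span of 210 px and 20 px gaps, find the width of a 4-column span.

2 columns + 1 gap: 2c + 1·20 = 210.
2c = 210 − 20 = 190, so c = 95 px.
4 columns plus 3 gaps: 380 + 60 = 440 px.

440 px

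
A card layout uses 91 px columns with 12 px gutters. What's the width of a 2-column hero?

Span of 2: 2·91 + 1·12 = 182 + 12 = 194 px.

194 px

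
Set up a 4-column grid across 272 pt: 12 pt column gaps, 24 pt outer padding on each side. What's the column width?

47 pt

Subtract both margins: 272 − 2·24 = 224 pt.
Subtracting 3 column gaps of 12 leaves 188 for 4 columns, so c = 47 pt.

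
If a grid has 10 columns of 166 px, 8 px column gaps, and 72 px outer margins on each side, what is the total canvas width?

1876 px

Total width: 2·72 + 10·166 + 9·8 = 1876 px.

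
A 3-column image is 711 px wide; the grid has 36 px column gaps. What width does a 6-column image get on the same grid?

1458 px

Subtracting 2 column gaps of 36 leaves 639 for 3 columns, so c = 213 px.
Span of 6: 6·213 + 5·36 = 1278 + 180 = 1458 px.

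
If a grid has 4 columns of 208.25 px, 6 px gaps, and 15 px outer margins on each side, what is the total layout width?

881 px

Total width: 2·15 + 4·208.25 + 3·6 = 881 px.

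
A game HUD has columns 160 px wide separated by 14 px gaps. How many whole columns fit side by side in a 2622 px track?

Each extra column adds 160 + 14 = 174 px.
(2622 + 14) / 174 = 15.15, so 15 columns fit.

15 columns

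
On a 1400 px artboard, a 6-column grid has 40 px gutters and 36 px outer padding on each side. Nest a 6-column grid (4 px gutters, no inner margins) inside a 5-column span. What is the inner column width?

180 px

Outer content = 1400 − 2·36 = 1328 px.
Subtracting 5 gutters of 40 leaves 1128 for 6 columns, so c = 188 px.
5-column span = 5·188 + 4·40 = 1100 px.
Subtracting 5 gutters of 4 leaves 1080 for 6 columns, so d = 180 px.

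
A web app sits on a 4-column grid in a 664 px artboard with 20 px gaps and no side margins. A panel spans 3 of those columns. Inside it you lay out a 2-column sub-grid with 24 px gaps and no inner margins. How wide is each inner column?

234.5 px

Subtracting 3 gaps of 20 leaves 604 for 4 columns, so c = 151 px.
3-column span = 3·151 + 2·20 = 493 px.
493 − 1·24 = 469; ÷2 gives d = 234.5 px.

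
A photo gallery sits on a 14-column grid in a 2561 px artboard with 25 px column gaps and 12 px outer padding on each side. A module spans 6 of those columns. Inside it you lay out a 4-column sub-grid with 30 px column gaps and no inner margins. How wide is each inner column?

245.75 px

Inside the margins: 2561 − 24 = 2537 px.
2537 − 13·25 = 2212; ÷14 gives c = 158 px.
6 columns plus 5 column gaps: 948 + 125 = 1073 px.
4d + 3·30 = 1073 → 4d = 983 → d = 245.75 px.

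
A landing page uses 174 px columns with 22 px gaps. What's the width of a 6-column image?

6-column span = 6·174 + 5·22 = 1154 px.

1154 px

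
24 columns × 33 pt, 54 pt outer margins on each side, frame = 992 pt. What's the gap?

Take off 108 pt of margins, leaving 884 pt.
24·33 + 23g = 884 → 23g = 92 → g = 4 pt.

4 pt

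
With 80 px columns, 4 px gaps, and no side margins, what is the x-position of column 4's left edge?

252 px

Before column 4: 3 columns + 3 gaps.
Offset = 3·(80 + 4) = 3·84 = 252 px.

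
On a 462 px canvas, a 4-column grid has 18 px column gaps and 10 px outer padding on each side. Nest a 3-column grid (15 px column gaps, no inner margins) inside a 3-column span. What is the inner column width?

99 px

Inside the margins: 462 − 20 = 442 px.
Subtracting 3 column gaps of 18 leaves 388 for 4 columns, so c = 97 px.
Span of 3: 3·97 + 2·18 = 291 + 36 = 327 px.
3 columns + 2 column gaps: 3d + 2·15 = 327.
3d = 327 − 30 = 297, so d = 99 px.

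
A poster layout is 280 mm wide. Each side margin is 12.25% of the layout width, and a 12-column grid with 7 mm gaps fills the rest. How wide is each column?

11.2 mm

Each margin = 12.25% of 280 = 34.3 mm; content = 280 − 2·34.3 = 211.4 mm.
Subtracting 11 gaps of 7 leaves 134.4 for 12 columns, so c = 11.2 mm.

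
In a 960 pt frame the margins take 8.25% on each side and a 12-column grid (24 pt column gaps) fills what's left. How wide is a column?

960 × (1 − 2·8.25%) = 960 × 83.5% = 801.6 pt for the columns.
12c + 11·24 = 801.6 → 12c = 537.6 → c = 44.8 pt.

44.8 pt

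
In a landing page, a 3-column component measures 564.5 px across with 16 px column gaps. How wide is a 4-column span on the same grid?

758 px

Subtracting 2 column gaps of 16 leaves 532.5 for 3 columns, so c = 177.5 px.
Span of 4: 4·177.5 + 3·16 = 710 + 48 = 758 px.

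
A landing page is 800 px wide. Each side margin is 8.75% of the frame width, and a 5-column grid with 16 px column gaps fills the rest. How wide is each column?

Each margin = 8.75% of 800 = 70 px; content = 800 − 2·70 = 660 px.
5c + 4·16 = 660 → 5c = 596 → c = 119.2 px.

119.2 px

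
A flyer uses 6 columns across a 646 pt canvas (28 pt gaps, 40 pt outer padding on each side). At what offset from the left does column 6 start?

Subtract both margins: 646 − 2·40 = 566 pt.
566 − 5·28 = 426; ÷6 gives c = 71 pt.
Before column 6: the margin + 5 columns + 5 gaps.
Offset = 40 + 5·(71 + 28) = 40 + 495 = 535 pt.

535 pt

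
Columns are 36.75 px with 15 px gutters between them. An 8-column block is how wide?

Span of 8: 8·36.75 + 7·15 = 294 + 105 = 399 px.

399 px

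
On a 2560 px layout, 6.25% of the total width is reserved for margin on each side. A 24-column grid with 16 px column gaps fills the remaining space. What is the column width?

78 px

2560 × (1 − 2·6.25%) = 2560 × 87.5% = 2240 px for the columns.
24c + 23·16 = 2240 → 24c = 1872 → c = 78 px.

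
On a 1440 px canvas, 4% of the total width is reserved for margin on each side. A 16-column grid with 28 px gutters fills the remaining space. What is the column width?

1440 × (1 − 2·4%) = 1440 × 92% = 1324.8 px for the columns.
16c + 15·28 = 1324.8 → 16c = 904.8 → c = 56.55 px.

56.55 px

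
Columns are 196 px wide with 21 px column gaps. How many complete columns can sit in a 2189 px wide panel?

10 columns: 10·196 + 9·21 = 2149 px ≤ 2189.
11 columns: 2366 px > 2189. So 10.

10 columns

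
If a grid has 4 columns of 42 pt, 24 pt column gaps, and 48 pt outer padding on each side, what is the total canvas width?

336 pt

Total width: 2·48 + 4·42 + 3·24 = 336 pt.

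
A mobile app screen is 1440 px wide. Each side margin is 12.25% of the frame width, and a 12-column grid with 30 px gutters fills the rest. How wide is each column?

63.1 px

Margins: 12.25% × 1440 = 176.4 px each, so content = 1440 − 352.8 = 1087.2 px.
12 columns + 11 gutters: 12c + 11·30 = 1087.2.
12c = 1087.2 − 330 = 757.2, so c = 63.1 px.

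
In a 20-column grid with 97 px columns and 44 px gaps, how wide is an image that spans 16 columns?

2212 px

16 columns plus 15 gaps: 1552 + 660 = 2212 px.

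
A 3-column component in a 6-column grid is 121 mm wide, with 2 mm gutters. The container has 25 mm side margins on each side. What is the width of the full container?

294 mm

3c + 2·2 = 121 → 3c = 117 → c = 39 mm.
Adding margins, columns and gutters: 50 + 234 + 10 = 294 mm.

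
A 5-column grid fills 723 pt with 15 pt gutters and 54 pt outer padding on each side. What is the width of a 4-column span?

Inside the margins: 723 − 108 = 615 pt.
Subtracting 4 gutters of 15 leaves 555 for 5 columns, so c = 111 pt.
4-column span = 4·111 + 3·15 = 489 pt.

489 pt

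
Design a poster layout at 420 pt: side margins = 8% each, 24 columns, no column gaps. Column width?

14.7 pt

420 × (1 − 2·8%) = 420 × 84% = 352.8 pt for the columns.
24c = 352.8 → c = 14.7 pt.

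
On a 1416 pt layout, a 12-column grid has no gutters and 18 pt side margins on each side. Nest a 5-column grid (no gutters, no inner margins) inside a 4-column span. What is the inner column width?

Take off 36 pt of margins, leaving 1380 pt.
With no gutters, each column is 1380/12 = 115 pt.
With no gutters, 4 columns span 4·115 = 460 pt.
With no gutters, each column is 460/5 = 92 pt.

92 pt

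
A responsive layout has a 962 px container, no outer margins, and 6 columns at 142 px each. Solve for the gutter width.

6 columns take 6·142 = 852 px; remaining 110 splits into 5 gutters.
g = 110 / 5 = 22 px.

22 px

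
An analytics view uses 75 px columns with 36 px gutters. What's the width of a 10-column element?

10 columns plus 9 gutters: 750 + 324 = 1074 px.

1074 px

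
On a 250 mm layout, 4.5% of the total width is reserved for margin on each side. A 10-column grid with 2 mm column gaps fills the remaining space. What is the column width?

20.95 mm

Each margin = 4.5% of 250 = 11.25 mm; content = 250 − 2·11.25 = 227.5 mm.
10 columns + 9 column gaps: 10c + 9·2 = 227.5.
10c = 227.5 − 18 = 209.5, so c = 20.95 mm.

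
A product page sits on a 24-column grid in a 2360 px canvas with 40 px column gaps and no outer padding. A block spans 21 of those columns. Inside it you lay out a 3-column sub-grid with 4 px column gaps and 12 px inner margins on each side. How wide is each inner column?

2360 − 23·40 = 1440; ÷24 gives c = 60 px.
21-column span = 21·60 + 20·40 = 2060 px.
Inner content = 2060 − 2·12 = 2036 px.
2036 − 2·4 = 2028; ÷3 gives d = 676 px.

676 px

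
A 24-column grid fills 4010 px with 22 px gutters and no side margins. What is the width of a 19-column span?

Subtracting 23 gutters of 22 leaves 3504 for 24 columns, so c = 146 px.
Span of 19: 19·146 + 18·22 = 2774 + 396 = 3170 px.

3170 px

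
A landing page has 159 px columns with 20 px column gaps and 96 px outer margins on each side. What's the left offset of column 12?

2065 px

Each column+gutter stride is 179 px; 11 of them past the 96 px margin is 96 + 1969 = 2065 px.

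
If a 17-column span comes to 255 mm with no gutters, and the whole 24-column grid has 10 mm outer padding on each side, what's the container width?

17c = 255 → c = 15 mm.
Container = 2·10 + 24·15 = 20 + 360 = 380 mm.

380 mm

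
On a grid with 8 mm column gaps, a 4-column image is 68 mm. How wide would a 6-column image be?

106 mm

4 columns + 3 column gaps: 4c + 3·8 = 68.
4c = 68 − 24 = 44, so c = 11 mm.
Span of 6: 6·11 + 5·8 = 66 + 40 = 106 mm.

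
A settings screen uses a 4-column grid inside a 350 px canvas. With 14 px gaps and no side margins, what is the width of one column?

77 px

350 − 3·14 = 308; ÷4 gives c = 77 px.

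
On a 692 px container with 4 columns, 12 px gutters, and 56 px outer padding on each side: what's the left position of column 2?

Inside the margins: 692 − 112 = 580 px.
Subtracting 3 gutters of 12 leaves 544 for 4 columns, so c = 136 px.
Before column 2: the margin + 1 column + 1 gutter.
Offset = 56 + 1·(136 + 12) = 56 + 148 = 204 px.

204 px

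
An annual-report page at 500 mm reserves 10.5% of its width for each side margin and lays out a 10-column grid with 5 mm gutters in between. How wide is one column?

35 mm

500 × (1 − 2·10.5%) = 500 × 79% = 395 mm for the columns.
395 − 9·5 = 350; ÷10 gives c = 35 mm.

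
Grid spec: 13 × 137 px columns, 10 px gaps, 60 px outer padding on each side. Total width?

Adding margins, columns and gutters: 120 + 1781 + 120 = 2021 px.

2021 px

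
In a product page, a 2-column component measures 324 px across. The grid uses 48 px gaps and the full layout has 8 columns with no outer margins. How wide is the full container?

1440 px

324 − 1·48 = 276; ÷2 gives c = 138 px.
Total width: 8·138 + 7·48 = 1440 px.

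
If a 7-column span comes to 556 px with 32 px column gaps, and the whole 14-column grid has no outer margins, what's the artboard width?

556 − 6·32 = 364; ÷7 gives c = 52 px.
Summing: 728 + 416 = 1144 px.

1144 px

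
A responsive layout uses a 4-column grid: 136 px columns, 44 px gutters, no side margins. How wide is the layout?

Summing: 544 + 132 = 676 px.

676 px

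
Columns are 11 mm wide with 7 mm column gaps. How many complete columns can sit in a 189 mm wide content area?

10 columns

10 columns: 10·11 + 9·7 = 173 mm ≤ 189.
11 columns: 191 mm > 189. So 10.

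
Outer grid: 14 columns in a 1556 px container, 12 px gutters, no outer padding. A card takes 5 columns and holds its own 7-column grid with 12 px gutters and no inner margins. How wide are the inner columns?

1556 − 13·12 = 1400; ÷14 gives c = 100 px.
Span of 5: 5·100 + 4·12 = 500 + 48 = 548 px.
548 − 6·12 = 476; ÷7 gives d = 68 px.

68 px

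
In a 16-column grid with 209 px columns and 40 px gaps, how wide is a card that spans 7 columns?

1703 px

7-column span = 7·209 + 6·40 = 1703 px.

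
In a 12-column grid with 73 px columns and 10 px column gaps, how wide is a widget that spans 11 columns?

Span of 11: 11·73 + 10·10 = 803 + 100 = 903 px.

903 px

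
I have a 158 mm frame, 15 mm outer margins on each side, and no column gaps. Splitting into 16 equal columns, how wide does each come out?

Inside the margins: 158 − 30 = 128 mm.
16c = 128 → c = 8 mm.

8 mm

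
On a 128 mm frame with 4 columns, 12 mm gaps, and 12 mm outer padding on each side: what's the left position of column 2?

41 mm

Inside the margins: 128 − 24 = 104 mm.
104 − 3·12 = 68; ÷4 gives c = 17 mm.
Column 2 starts at margin + 1·(column + gutter) = 12 + 1·29 = 41 mm.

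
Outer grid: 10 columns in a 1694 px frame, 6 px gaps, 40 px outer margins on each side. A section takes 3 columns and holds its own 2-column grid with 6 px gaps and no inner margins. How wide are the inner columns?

237 px

Outer content = 1694 − 2·40 = 1614 px.
1614 − 9·6 = 1560; ÷10 gives c = 156 px.
3 columns plus 2 gaps: 468 + 12 = 480 px.
2 columns + 1 gap: 2d + 1·6 = 480.
2d = 480 − 6 = 474, so d = 237 px.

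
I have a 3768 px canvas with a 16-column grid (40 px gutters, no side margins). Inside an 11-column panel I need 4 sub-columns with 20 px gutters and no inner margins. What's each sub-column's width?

3768 − 15·40 = 3168; ÷16 gives c = 198 px.
11-column span = 11·198 + 10·40 = 2578 px.
4d + 3·20 = 2578 → 4d = 2518 → d = 629.5 px.

629.5 px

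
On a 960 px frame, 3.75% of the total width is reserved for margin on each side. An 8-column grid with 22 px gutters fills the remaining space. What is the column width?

Margins: 3.75% × 960 = 36 px each, so content = 960 − 72 = 888 px.
Subtracting 7 gutters of 22 leaves 734 for 8 columns, so c = 91.75 px.

91.75 px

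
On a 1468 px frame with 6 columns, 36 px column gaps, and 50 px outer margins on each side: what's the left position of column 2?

284 px

Content = 1468 − 2·50 = 1368 px.
Subtracting 5 column gaps of 36 leaves 1188 for 6 columns, so c = 198 px.
Before column 2: the margin + 1 column + 1 column gap.
Offset = 50 + 1·(198 + 36) = 50 + 234 = 284 px.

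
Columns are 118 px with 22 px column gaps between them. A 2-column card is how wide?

Span of 2: 2·118 + 1·22 = 236 + 22 = 258 px.

258 px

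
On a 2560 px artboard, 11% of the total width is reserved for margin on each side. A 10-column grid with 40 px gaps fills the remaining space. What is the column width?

163.68 px

Margins: 11% × 2560 = 281.6 px each, so content = 2560 − 563.2 = 1996.8 px.
Subtracting 9 gaps of 40 leaves 1636.8 for 10 columns, so c = 163.68 px.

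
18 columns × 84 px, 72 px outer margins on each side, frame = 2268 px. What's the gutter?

Take off 144 px of margins, leaving 2124 px.
Columns use 1512 px, leaving 612 px across 17 gutters = 36 px each.

36 px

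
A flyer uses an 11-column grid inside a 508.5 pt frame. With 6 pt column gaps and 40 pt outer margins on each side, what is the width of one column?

Inside the margins: 508.5 − 80 = 428.5 pt.
Subtracting 10 column gaps of 6 leaves 368.5 for 11 columns, so c = 33.5 pt.

33.5 pt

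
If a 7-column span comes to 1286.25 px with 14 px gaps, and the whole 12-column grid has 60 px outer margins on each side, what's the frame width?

Subtracting 6 gaps of 14 leaves 1202.25 for 7 columns, so c = 171.75 px.
Total width: 2·60 + 12·171.75 + 11·14 = 2335 px.

2335 px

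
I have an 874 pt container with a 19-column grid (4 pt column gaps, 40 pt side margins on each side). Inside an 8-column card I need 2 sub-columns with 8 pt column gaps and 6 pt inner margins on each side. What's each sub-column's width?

156 pt

Take off 80 pt of margins, leaving 794 pt.
19 columns + 18 column gaps: 19c + 18·4 = 794.
19c = 794 − 72 = 722, so c = 38 pt.
8 columns plus 7 column gaps: 304 + 28 = 332 pt.
Inner content = 332 − 2·6 = 320 pt.
2d + 1·8 = 320 → 2d = 312 → d = 156 pt.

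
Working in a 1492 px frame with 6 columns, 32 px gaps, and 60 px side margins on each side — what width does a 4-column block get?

904 px

Subtract both margins: 1492 − 2·60 = 1372 px.
6 columns + 5 gaps: 6c + 5·32 = 1372.
6c = 1372 − 160 = 1212, so c = 202 px.
Span of 4: 4·202 + 3·32 = 808 + 96 = 904 px.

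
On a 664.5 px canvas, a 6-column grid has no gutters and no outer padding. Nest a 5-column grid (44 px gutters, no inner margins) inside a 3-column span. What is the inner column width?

With no gutters, each column is 664.5/6 = 110.75 px.
3-column span = 3·110.75 = 332.25 px.
5 columns + 4 gutters: 5d + 4·44 = 332.25.
5d = 332.25 − 176 = 156.25, so d = 31.25 px.

31.25 px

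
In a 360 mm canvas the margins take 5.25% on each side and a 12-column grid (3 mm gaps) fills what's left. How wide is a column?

24.1 mm

Margins: 5.25% × 360 = 18.9 mm each, so content = 360 − 37.8 = 322.2 mm.
322.2 − 11·3 = 289.2; ÷12 gives c = 24.1 mm.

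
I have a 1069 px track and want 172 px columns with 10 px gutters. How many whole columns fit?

Each extra column adds 172 + 10 = 182 px.
(1069 + 10) / 182 = 5.93, so 5 columns fit.

5 columns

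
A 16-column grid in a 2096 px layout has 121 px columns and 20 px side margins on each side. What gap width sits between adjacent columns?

Content width = 2096 − 2·20 = 2056 px.
Columns use 1936 px, leaving 120 px across 15 gaps = 8 px each.

8 px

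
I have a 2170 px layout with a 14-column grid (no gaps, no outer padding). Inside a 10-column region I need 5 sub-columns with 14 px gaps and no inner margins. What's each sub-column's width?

2170 / 14 = 155 px per column.
10-column span = 10·155 = 1550 px.
5d + 4·14 = 1550 → 5d = 1494 → d = 298.8 px.

298.8 px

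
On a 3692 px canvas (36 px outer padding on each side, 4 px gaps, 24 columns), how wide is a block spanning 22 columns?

3318 px

Inside the margins: 3692 − 72 = 3620 px.
24 columns + 23 gaps: 24c + 23·4 = 3620.
24c = 3620 − 92 = 3528, so c = 147 px.
22-column span = 22·147 + 21·4 = 3318 px.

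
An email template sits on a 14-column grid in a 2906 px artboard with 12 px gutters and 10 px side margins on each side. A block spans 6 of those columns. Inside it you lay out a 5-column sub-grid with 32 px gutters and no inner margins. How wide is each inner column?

Outer content = 2906 − 2·10 = 2886 px.
2886 − 13·12 = 2730; ÷14 gives c = 195 px.
6-column span = 6·195 + 5·12 = 1230 px.
Subtracting 4 gutters of 32 leaves 1102 for 5 columns, so d = 220.4 px.

220.4 px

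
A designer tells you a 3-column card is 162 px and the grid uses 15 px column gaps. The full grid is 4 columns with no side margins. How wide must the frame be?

221 px

3 columns + 2 column gaps: 3c + 2·15 = 162.
3c = 162 − 30 = 132, so c = 44 px.
Total width: 4·44 + 3·15 = 221 px.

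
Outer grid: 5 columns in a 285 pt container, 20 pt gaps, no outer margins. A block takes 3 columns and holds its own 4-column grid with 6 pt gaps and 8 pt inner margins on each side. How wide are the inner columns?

32.25 pt

5c + 4·20 = 285 → 5c = 205 → c = 41 pt.
Span of 3: 3·41 + 2·20 = 123 + 40 = 163 pt.
Inner content = 163 − 2·8 = 147 pt.
4 columns + 3 gaps: 4d + 3·6 = 147.
4d = 147 − 18 = 129, so d = 32.25 pt.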